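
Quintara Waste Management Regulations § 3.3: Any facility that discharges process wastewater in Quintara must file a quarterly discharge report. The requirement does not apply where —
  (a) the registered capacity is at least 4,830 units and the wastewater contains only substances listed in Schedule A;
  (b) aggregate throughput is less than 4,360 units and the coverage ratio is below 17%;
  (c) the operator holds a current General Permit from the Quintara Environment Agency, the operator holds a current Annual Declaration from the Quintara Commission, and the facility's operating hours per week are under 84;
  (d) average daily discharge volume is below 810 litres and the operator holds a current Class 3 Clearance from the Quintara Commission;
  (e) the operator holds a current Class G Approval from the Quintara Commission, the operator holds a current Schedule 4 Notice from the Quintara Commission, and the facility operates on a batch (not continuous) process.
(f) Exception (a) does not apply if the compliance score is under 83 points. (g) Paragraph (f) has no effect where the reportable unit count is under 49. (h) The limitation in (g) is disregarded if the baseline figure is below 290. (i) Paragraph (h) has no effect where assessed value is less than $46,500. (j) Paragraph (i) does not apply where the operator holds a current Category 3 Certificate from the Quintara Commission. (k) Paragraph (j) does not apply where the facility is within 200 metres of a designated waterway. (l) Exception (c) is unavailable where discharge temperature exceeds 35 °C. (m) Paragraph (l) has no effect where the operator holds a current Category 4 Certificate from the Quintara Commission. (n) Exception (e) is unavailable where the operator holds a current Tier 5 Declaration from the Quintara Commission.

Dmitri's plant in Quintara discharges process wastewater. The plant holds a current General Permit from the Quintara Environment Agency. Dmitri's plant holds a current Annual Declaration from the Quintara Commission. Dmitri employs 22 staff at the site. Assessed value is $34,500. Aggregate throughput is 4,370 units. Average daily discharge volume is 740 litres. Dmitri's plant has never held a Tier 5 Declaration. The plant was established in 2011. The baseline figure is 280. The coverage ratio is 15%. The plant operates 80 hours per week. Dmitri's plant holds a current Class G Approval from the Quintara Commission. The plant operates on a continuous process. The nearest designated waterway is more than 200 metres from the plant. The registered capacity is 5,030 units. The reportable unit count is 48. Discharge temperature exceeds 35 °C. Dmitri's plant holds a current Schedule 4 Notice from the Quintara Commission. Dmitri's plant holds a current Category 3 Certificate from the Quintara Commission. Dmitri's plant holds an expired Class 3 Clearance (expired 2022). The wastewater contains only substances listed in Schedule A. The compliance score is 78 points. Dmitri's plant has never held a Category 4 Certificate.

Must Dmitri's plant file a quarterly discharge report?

Exception (a)'s conditions are all satisfied: the registered capacity is 5,030 units, meeting the 4,830 units threshold; the wastewater is Schedule-A-only. However, paragraphs (f)–(k) must be considered: (f) is engaged — the compliance score is 78 points, under the 83 points limit. (g) would limit (f) — the reportable unit count is 48, under the 49 limit — but (h) sets (g) aside: (h) operates against (g): the baseline figure is 280, below the 290 limit. (i) is triggered (assessed value is $34,500, less than the $46,500 limit), but is set aside by (j): (j) operates against (i): a current Category 3 Certificate is held. (k), which would lift (j), is not triggered — the plant is more than 200 m from any designated waterway. (a) is therefore removed.
Exception (b) does not apply: aggregate throughput is 4,370 units, not less than 4,360 units.
Exception (c)'s conditions are all satisfied: a current General Permit is held; a current Annual Declaration is held; the facility's operating hours per week are 80, under the 84 limit. Turning to paragraphs (l)–(m): (l) operates against (c): discharge temperature exceeds 35 °C. (m) does not operate here (the Category 4 Certificate is not current), so (l) stands. So (c) is unavailable.
Exception (d) does not apply: no current Class 3 Clearance is held.
Exception (e) fails — the facility operates on a continuous process.
No exception is made out. Dmitri's plant falls within the general rule.

Yes — Dmitri's plant must file a quarterly discharge report.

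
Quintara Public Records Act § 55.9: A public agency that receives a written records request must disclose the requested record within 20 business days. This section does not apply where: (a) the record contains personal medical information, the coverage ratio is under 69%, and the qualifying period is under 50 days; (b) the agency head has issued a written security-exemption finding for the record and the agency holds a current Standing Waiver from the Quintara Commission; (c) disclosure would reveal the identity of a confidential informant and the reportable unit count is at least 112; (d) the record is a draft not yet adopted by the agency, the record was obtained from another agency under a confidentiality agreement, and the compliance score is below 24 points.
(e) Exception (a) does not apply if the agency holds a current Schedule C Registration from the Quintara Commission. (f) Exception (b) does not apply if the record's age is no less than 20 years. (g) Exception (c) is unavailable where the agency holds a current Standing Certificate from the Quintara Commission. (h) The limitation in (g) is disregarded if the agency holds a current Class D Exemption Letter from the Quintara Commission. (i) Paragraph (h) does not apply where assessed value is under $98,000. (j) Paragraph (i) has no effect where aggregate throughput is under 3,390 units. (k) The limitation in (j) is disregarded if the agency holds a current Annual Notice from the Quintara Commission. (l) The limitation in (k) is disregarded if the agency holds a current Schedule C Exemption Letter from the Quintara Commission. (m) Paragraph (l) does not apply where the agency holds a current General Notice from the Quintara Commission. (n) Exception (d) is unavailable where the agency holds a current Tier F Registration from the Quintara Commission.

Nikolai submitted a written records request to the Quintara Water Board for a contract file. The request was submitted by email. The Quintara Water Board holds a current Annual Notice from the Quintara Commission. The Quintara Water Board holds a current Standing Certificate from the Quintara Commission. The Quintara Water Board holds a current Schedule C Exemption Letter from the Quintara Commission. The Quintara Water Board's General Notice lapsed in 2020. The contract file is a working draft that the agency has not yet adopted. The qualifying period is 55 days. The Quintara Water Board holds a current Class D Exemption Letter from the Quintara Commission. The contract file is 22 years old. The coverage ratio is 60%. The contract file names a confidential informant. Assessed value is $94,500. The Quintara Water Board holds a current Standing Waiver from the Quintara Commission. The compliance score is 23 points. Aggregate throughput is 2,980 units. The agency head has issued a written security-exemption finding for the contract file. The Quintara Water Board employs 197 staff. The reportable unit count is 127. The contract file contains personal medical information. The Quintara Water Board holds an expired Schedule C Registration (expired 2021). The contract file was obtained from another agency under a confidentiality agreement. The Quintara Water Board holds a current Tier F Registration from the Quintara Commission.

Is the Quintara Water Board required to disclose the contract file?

No — exception (c) applies; the Quintara Water Board is not required to disclose the contract file.

Exception (a) does not apply: the qualifying period is 55 days, not under 50 days.
All of (b)'s requirements are met (a written security-exemption finding has been issued; a current Standing Waiver is held). But: (f) operates against (b): the record's age is 22 years, meeting the 20 years threshold. Exception (b) does not apply.
Exception (c)'s conditions are all satisfied: the contract file names a confidential informant; the reportable unit count is 127, meeting the 112 threshold. Under paragraphs (g)–(m): (g) would limit (c) — a current Standing Certificate is held — but (h) sets (g) aside: (h) is engaged — a current Class D Exemption Letter is held. (i) operates (assessed value is $94,500, under the $98,000 limit), but is overridden by (j): (j) applies — aggregate throughput is 2,980 units, under the 3,390 units limit. (k) is triggered (a current Annual Notice is held), but is overridden by (l): (l) operates against (k): a current Schedule C Exemption Letter is held. (m), which would lift (l), is not triggered — no current General Notice is held. So (c) applies.
Exception (d) is satisfied on its face — the contract file is an unadopted draft; the contract file was obtained under a confidentiality agreement; the compliance score is 23 points, below the 24 points limit. However, paragraph (n) must be considered: (n) applies — a current Tier F Registration is held. So (d) is unavailable.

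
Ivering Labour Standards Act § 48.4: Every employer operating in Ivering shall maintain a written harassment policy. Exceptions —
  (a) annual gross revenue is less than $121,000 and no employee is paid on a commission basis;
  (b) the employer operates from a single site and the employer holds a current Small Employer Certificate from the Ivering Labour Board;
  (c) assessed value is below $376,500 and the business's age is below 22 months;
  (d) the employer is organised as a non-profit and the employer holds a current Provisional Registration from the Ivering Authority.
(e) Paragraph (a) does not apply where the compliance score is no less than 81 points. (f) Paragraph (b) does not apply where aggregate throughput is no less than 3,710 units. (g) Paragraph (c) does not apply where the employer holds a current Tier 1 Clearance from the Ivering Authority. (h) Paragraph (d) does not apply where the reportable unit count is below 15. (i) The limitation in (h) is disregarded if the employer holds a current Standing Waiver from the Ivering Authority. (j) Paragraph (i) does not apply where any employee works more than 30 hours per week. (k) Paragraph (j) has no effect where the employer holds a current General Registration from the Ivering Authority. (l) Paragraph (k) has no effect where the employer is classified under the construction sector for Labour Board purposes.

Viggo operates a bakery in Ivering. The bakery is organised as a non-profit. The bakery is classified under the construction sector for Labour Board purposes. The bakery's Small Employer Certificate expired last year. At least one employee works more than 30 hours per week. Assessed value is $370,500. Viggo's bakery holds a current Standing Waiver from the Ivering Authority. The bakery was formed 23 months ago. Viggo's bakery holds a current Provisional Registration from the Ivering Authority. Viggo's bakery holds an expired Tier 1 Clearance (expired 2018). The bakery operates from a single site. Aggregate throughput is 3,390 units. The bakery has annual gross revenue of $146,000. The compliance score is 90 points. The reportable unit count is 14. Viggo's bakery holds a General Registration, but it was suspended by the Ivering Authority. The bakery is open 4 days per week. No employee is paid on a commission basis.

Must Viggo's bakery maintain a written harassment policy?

Exception (a) requires that annual gross revenue is less than $121,000; but annual gross revenue is $146,000, not less than $121,000, so (a) is unavailable.
Exception (b) requires that the employer holds a current Small Employer Certificate from the Ivering Labour Board; but the Small Employer Certificate has expired, so (b) is unavailable.
Exception (c) fails — the business's age is 23 months, not below 22 months.
All of (d)'s requirements are met (the employer is a non-profit; a current Provisional Registration is held). But: (h) is triggered — the reportable unit count is 14, below the 15 limit. (i) would limit (h) — a current Standing Waiver is held — but (j) sets (i) aside: (j) operates against (i): at least one employee exceeds 30 hours/week. (k) is not engaged (the General Registration is not current), so (j) stands. Exception (d) does not apply.
No exception applies. The general rule governs.

Yes — Viggo's bakery must maintain a written harassment policy.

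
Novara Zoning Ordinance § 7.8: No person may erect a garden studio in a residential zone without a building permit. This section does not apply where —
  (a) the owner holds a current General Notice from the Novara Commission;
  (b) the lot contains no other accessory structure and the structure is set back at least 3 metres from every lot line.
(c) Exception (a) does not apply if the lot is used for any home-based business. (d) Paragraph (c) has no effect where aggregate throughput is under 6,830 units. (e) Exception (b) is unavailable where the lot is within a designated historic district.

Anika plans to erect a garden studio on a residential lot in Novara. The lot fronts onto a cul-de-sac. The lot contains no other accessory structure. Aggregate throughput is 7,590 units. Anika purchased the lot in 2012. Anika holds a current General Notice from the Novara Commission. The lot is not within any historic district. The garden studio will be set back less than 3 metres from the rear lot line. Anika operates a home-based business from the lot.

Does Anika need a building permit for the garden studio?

Exception (a) is satisfied on its face — a current General Notice is held. But: (c) is triggered — a home-based business operates on the lot. (d) does not operate here (aggregate throughput is 7,590 units, not under 6,830 units), so (c) stands. (a) is therefore removed.
Exception (b) requires that the structure is set back at least 3 metres from every lot line; but the rear setback is under 3 m, so (b) is unavailable.
Every exception is unavailable, so the rule governs.

Yes — Anika must obtain a building permit.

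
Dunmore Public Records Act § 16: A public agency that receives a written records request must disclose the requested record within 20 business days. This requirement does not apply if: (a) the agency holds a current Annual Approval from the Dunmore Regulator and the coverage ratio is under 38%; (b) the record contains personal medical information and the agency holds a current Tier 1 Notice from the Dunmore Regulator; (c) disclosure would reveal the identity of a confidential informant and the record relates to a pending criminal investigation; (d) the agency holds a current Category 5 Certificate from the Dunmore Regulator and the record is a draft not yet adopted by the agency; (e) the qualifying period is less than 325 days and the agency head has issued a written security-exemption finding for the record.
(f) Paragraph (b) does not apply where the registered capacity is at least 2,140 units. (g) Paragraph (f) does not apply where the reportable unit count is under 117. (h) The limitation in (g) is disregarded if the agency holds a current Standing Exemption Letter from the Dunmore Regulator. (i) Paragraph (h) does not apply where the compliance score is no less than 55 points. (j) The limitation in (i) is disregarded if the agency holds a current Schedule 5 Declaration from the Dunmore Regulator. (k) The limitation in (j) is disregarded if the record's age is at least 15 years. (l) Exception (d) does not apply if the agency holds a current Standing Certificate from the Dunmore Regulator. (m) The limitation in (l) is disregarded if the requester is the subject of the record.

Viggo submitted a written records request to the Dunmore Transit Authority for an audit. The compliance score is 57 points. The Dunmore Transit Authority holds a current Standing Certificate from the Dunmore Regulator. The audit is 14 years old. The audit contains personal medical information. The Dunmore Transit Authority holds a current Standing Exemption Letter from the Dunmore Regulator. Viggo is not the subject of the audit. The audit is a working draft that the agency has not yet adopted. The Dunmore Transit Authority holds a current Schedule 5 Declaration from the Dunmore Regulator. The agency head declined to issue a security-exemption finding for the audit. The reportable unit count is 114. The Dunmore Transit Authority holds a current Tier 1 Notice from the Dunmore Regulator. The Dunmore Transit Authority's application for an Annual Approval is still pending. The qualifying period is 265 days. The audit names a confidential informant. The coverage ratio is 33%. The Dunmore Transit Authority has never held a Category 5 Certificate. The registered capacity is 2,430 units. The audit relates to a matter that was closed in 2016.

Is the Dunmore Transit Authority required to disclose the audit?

Exception (a) does not apply: there is no Annual Approval in force.
Exception (b) is satisfied on its face — the audit contains personal medical information; a current Tier 1 Notice is held. However, paragraphs (f)–(k) must be considered: (f) is engaged — the registered capacity is 2,430 units, meeting the 2,140 units threshold. (g) operates (the reportable unit count is 114, under the 117 limit), but yields to (h): (h) operates against (g): a current Standing Exemption Letter is held. (i) would limit (h) — the compliance score is 57 points, meeting the 55 points threshold — but (j) sets (i) aside: (j) is engaged — a current Schedule 5 Declaration is held. (k), which would lift (j), does not operate here — the record's age is 14 years, short of 15 years. Exception (b) does not apply.
Exception (c) requires that the record relates to a pending criminal investigation; but the audit relates to a closed matter, so (c) is unavailable.
Exception (d) fails — the Category 5 Certificate is not current.
Exception (e) does not apply: the agency head declined to issue a security-exemption finding.
No exception is made out. the Dunmore Transit Authority falls within the general rule.

Yes — the Dunmore Transit Authority must disclose the audit.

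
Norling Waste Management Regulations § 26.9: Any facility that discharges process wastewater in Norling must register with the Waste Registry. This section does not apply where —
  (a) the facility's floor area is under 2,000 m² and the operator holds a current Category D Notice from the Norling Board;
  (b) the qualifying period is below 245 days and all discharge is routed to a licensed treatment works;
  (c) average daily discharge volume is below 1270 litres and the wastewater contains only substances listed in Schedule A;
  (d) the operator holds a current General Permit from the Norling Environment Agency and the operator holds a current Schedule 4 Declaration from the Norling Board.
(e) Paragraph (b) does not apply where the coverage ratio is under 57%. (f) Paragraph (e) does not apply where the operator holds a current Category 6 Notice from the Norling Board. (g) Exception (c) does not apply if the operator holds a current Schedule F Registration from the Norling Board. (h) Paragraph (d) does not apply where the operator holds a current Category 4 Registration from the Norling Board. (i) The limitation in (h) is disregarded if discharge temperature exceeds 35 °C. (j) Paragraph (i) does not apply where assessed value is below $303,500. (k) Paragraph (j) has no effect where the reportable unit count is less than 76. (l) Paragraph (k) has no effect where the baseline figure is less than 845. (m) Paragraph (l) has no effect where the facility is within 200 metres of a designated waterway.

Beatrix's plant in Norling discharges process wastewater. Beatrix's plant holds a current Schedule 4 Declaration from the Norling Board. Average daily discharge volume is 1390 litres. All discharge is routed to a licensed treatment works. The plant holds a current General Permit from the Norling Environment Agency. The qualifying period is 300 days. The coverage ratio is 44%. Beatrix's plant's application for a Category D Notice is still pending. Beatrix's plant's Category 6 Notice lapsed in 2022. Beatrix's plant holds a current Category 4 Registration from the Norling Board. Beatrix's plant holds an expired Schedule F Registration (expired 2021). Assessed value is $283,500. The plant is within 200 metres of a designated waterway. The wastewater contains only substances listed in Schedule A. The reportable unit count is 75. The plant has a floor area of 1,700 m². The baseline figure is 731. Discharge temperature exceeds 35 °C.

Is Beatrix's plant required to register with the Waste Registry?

Exception (a) does not apply: the Category D Notice is not current.
Exception (b) requires that the qualifying period is below 245 days; but the qualifying period is 300 days, not below 245 days, so (b) is unavailable.
Exception (c) does not apply: average daily discharge volume is 1390 litres, not below 1270 litres.
Exception (d) is satisfied on its face — a current General Permit is held; a current Schedule 4 Declaration is held. Considering the limiting provisions: (h) would limit (d) — a current Category 4 Registration is held — but (i) sets (h) aside: (i) operates against (h): discharge temperature exceeds 35 °C. (j) would limit (i) — assessed value is $283,500, below the $303,500 limit — but (k) sets (j) aside: (k) operates against (j): the reportable unit count is 75, less than the 76 limit. (l) would limit (k) — the baseline figure is 731, less than the 845 limit — but (m) sets (l) aside: (m) is engaged — the plant is within 200 m of a designated waterway. (d) remains available.

No — exception (d) applies; Beatrix's plant is not required to register with the Waste Registry.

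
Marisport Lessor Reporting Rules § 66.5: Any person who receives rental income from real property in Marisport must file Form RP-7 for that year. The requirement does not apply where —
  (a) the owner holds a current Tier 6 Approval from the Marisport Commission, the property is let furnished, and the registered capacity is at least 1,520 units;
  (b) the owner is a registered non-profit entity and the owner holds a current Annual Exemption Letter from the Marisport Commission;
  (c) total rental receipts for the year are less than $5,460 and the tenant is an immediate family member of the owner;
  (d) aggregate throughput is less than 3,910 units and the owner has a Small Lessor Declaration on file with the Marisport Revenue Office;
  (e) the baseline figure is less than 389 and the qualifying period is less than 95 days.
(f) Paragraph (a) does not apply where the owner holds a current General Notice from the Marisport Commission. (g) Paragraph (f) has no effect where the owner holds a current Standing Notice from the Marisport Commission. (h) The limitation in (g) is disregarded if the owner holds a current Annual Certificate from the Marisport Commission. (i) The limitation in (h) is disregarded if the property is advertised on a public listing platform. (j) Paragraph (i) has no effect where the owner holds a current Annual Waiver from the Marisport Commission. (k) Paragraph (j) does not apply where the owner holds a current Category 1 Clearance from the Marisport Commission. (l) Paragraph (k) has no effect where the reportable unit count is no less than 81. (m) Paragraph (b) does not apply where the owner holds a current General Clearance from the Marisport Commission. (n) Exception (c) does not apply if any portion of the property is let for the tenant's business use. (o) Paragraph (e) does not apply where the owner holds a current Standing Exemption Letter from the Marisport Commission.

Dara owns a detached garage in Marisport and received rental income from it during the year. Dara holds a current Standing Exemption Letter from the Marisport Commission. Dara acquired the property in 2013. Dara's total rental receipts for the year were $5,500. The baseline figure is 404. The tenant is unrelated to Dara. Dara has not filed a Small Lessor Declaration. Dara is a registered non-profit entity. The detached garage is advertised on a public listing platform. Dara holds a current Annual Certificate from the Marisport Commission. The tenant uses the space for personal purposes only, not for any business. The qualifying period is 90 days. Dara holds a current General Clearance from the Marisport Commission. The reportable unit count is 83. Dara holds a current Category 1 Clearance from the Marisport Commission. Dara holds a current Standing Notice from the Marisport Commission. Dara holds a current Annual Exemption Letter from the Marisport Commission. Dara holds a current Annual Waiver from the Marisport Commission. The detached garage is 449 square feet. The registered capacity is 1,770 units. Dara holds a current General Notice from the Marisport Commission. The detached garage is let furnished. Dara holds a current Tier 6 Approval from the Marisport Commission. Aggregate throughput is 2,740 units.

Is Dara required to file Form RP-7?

Exception (a): a current Tier 6 Approval is held; the property is let furnished; the registered capacity is 1,770 units, meeting the 1,520 units threshold — every condition holds. But applying paragraphs (f)–(l): (f) operates against (a): a current General Notice is held. (g) would limit (f) — a current Standing Notice is held — but (h) sets (g) aside: (h) applies — a current Annual Certificate is held. (i) would limit (h) — the property is publicly advertised — but (j) sets (i) aside: (j) applies — a current Annual Waiver is held. (k) applies (a current Category 1 Clearance is held), but is itself disapplied by (l): (l) operates against (k): the reportable unit count is 83, meeting the 81 threshold. (a) is therefore removed.
Exception (b): Dara is a registered non-profit; a current Annual Exemption Letter is held — every condition holds. Turning to paragraph (m): (m) operates against (b): a current General Clearance is held. Exception (b) does not apply.
Exception (c) fails — total rental receipts for the year are $5,500, not less than $5,460.
Exception (d) fails — no Small Lessor Declaration is on file.
Exception (e) requires that the baseline figure is less than 389; but the baseline figure is 404, not less than 389, so (e) is unavailable.
No exception displaces § 66.5.

Yes — Dara must file Form RP-7.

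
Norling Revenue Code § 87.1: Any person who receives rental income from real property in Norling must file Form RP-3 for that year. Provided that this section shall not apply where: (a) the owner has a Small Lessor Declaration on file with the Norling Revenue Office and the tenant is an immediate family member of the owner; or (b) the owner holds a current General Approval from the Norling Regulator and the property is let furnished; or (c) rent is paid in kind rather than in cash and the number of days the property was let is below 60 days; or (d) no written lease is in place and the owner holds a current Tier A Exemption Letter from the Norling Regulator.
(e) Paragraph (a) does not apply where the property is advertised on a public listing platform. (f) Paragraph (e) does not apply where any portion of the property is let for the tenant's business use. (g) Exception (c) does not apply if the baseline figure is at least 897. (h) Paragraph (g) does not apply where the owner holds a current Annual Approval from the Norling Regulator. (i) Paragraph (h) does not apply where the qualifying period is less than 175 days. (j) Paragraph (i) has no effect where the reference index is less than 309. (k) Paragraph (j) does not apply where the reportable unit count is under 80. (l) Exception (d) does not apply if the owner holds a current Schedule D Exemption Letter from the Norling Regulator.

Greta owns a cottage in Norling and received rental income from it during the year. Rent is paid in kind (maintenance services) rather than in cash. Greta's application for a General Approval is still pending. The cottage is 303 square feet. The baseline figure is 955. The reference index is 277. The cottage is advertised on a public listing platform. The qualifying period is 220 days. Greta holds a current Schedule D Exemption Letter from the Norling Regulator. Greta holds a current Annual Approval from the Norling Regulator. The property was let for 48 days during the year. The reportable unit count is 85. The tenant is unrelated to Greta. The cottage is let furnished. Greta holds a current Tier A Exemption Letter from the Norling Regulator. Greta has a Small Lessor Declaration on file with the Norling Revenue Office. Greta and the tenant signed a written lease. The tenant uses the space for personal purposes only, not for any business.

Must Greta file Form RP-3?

No — exception (c) applies; Greta is not required to file Form RP-3.

Exception (a) does not apply: the tenant is unrelated to the owner.
Exception (b) does not apply: there is no General Approval in force.
Exception (c) is satisfied on its face — rent is paid in kind; the number of days the property was let is 48 days, below the 60 days limit. Considering the limiting provisions: (g) would limit (c) — the baseline figure is 955, meeting the 897 threshold — but (h) sets (g) aside: (h) is engaged — a current Annual Approval is held. (i), which would lift (h), is inapplicable — the qualifying period is 220 days, not less than 175 days. (c) remains available.
Exception (d) requires that no written lease is in place; but a written lease is in place, so (d) is unavailable.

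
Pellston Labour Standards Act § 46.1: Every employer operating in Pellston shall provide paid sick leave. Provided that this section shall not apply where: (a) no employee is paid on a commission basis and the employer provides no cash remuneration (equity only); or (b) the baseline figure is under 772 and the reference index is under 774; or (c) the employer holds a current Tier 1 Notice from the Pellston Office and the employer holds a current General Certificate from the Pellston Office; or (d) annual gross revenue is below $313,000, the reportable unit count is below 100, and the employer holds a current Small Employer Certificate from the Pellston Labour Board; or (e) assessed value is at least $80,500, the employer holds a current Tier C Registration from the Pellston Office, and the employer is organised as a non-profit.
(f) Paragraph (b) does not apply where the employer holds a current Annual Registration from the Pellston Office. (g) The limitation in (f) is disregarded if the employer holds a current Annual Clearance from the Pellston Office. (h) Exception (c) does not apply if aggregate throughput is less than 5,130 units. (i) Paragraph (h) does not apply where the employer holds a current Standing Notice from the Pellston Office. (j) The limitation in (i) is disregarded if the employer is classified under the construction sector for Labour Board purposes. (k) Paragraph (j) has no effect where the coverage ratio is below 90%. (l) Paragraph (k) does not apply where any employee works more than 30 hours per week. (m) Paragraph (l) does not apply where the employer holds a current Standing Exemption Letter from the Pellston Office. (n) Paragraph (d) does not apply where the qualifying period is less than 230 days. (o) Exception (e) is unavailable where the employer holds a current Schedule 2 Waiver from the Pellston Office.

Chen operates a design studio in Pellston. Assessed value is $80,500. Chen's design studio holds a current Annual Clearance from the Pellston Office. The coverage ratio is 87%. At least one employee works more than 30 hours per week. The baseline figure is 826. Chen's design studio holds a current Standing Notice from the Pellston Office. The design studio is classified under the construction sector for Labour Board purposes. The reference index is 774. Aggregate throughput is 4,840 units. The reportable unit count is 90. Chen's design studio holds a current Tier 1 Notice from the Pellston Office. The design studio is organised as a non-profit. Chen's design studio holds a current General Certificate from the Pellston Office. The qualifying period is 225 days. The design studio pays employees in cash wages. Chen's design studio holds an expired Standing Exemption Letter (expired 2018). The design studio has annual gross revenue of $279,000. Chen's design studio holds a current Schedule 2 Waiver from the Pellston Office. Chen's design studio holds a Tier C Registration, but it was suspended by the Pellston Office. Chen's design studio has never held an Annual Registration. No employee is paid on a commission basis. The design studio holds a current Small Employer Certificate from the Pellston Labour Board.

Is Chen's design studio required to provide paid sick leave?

Yes — Chen's design studio must provide paid sick leave.

Exception (a) does not apply: employees are paid cash wages.
Exception (b) does not apply: the baseline figure is 826, not under 772.
Exception (c): a current Tier 1 Notice is held; a current General Certificate is held — every condition holds. However, paragraphs (h)–(m) must be considered: (h) is engaged — aggregate throughput is 4,840 units, less than the 5,130 units limit. (i) would limit (h) — a current Standing Notice is held — but (j) sets (i) aside: (j) applies — the design studio is classified under the construction sector. (k) is engaged (the coverage ratio is 87%, below the 90% limit), but is itself disapplied by (l): (l) is triggered — at least one employee exceeds 30 hours/week. (m) does not operate here (no current Standing Exemption Letter is held), so (l) stands. (c) is therefore removed.
All of (d)'s requirements are met (annual gross revenue is $279,000, below the $313,000 limit; the reportable unit count is 90, below the 100 limit; a current Small Employer Certificate is held). Turning to paragraph (n): (n) is engaged — the qualifying period is 225 days, less than the 230 days limit. So (d) is unavailable.
Exception (e) does not apply: there is no Tier C Registration in force.
None of the exceptions is available; § 46.1 applies in full.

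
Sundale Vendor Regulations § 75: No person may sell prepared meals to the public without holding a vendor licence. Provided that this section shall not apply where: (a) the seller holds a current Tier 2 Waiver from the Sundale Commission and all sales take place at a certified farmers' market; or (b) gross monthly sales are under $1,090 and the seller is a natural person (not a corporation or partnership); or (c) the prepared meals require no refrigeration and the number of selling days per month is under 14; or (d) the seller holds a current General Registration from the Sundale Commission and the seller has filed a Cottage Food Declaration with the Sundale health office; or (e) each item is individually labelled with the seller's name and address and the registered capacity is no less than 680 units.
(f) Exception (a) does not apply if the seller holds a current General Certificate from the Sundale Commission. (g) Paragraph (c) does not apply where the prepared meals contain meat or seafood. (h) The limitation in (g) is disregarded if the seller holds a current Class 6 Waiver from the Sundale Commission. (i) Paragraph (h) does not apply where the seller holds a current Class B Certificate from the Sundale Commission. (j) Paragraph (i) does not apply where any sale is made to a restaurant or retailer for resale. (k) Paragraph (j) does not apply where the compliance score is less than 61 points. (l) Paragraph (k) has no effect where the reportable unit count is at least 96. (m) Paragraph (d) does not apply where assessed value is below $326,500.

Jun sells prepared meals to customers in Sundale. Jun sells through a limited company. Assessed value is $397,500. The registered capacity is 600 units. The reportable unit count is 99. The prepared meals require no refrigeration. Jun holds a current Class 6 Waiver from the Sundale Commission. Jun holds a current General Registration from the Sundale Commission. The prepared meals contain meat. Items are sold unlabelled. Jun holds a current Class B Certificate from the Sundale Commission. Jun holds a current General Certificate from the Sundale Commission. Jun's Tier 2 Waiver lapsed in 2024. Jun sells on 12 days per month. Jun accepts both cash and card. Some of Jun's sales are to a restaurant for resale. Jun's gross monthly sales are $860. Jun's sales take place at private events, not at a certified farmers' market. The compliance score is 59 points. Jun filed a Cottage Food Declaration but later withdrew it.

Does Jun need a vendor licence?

No — exception (c) applies; Jun is not required to hold a vendor licence.

Exception (a) requires that the seller holds a current Tier 2 Waiver from the Sundale Commission; but no current Tier 2 Waiver is held, so (a) is unavailable.
Exception (b) requires that the seller is a natural person (not a corporation or partnership); but the seller operates through a limited company, so (b) is unavailable.
Exception (c): the prepared meals are shelf-stable; the number of selling days per month is 12, under the 14 limit — every condition holds. As to paragraphs (g)–(l): (g) is triggered (the prepared meals contain meat), but is displaced by (h): (h) operates against (g): a current Class 6 Waiver is held. (i) would limit (h) — a current Class B Certificate is held — but (j) sets (i) aside: (j) is engaged — some sales are to a restaurant for resale. (k) is triggered (the compliance score is 59 points, less than the 61 points limit), but is overridden by (l): (l) operates against (k): the reportable unit count is 99, meeting the 96 threshold. (c) remains available.
Exception (d) requires that the seller has filed a Cottage Food Declaration with the Sundale health office; but the Cottage Food Declaration was withdrawn, so (d) is unavailable.
Exception (e) fails — items are sold unlabelled.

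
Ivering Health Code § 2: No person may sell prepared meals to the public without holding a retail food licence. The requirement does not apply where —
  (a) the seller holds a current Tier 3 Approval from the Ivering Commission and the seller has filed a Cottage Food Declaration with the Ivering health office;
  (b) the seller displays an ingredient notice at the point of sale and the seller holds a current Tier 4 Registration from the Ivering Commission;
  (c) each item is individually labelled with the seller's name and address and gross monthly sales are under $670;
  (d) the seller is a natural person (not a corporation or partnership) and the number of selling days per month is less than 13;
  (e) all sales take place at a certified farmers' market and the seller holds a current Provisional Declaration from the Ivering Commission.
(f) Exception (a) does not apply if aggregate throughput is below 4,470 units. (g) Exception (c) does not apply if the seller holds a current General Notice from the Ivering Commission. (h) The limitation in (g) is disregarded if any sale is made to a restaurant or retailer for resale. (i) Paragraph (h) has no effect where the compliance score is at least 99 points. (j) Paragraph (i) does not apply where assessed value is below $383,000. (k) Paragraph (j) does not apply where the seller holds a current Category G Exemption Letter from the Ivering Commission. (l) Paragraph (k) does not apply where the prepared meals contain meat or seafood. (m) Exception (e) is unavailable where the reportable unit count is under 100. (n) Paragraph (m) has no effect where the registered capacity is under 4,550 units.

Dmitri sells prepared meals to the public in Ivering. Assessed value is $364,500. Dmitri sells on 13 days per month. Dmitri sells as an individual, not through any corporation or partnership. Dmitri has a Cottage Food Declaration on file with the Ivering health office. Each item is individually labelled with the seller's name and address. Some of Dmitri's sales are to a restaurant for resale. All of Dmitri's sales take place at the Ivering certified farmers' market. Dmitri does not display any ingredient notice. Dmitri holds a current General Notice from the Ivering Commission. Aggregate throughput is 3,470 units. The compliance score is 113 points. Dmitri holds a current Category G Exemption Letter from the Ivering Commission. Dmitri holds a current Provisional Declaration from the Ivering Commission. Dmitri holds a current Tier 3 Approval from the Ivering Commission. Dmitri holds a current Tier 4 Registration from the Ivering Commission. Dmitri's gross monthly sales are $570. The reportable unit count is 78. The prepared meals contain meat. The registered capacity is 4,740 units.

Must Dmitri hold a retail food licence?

All of (a)'s requirements are met (a current Tier 3 Approval is held; a Cottage Food Declaration is on file). However, paragraph (f) must be considered: (f) operates against (a): aggregate throughput is 3,470 units, below the 4,470 units limit. Exception (a) does not apply.
Exception (b) fails — no ingredient notice is displayed.
All of (c)'s requirements are met (items are individually labelled; gross monthly sales are $570, under the $670 limit). As to paragraphs (g)–(l): (g) would limit (c) — a current General Notice is held — but (h) sets (g) aside: (h) operates against (g): some sales are to a restaurant for resale. (i) is triggered (the compliance score is 113 points, meeting the 99 points threshold), but is overridden by (j): (j) operates — assessed value is $364,500, below the $383,000 limit. (k) applies (a current Category G Exemption Letter is held), but is displaced by (l): (l) is engaged — the prepared meals contain meat. Exception (c) stands.
Exception (d) does not apply: the number of selling days per month is 13, not less than 13.
Exception (e): all sales are at a certified farmers' market; a current Provisional Declaration is held — every condition holds. But applying paragraphs (m)–(n): (m) operates against (e): the reportable unit count is 78, under the 100 limit. (n) is not engaged (the registered capacity is 4,740 units, not under 4,550 units), so (m) stands. Exception (e) does not apply.

No — exception (c) applies; Dmitri is not required to hold a retail food licence.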